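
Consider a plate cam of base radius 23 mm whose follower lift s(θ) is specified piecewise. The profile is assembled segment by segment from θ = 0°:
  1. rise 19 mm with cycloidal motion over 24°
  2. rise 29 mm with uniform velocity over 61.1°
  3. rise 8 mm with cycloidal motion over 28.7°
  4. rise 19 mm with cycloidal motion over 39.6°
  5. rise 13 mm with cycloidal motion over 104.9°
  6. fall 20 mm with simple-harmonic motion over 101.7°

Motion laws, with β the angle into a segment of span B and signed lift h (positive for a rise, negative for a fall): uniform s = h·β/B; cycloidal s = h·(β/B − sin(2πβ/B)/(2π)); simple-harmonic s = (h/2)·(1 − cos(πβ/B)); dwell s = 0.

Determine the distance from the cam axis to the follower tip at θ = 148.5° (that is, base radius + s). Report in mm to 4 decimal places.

seg 1 [0°–24°] cycloidal, h=19: full span → s += 19 → s = 19.0000
seg 2 [24°–85.1°] uniform, h=29: full span → s += 29 → s = 48.0000
seg 3 [85.1°–113.8°] cycloidal, h=8: full span → s += 8 → s = 56.0000
seg 4 [113.8°–153.4°] cycloidal, h=19: θ=148.5° here. β=34.7, B=39.6. 19·(0.8763 − sin(2π·0.8763)/(2π)) = 18.7702 → s = 74.7702
radial distance = base radius + s = 23 + 74.7702 = 97.7702

97.7702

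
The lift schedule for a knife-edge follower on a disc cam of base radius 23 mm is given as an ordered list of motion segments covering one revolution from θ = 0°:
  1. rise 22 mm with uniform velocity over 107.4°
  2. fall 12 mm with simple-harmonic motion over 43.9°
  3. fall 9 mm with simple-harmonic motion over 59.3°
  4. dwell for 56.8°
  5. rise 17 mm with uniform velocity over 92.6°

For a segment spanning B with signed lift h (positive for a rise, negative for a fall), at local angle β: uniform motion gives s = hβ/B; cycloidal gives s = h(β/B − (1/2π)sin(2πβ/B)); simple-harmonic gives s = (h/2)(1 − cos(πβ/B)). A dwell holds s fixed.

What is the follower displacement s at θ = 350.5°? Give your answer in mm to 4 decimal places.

seg 1 [0°–107.4°] uniform, h=22: full span → s += 22 → s = 22.0000
seg 2 [107.4°–151.3°] simple-harmonic, h=-12: full span → s += -12 → s = 10.0000
seg 3 [151.3°–210.6°] simple-harmonic, h=-9: full span → s += -9 → s = 1.0000
seg 4 [210.6°–267.4°] dwell: s stays 1.0000
seg 5 [267.4°–360°] uniform, h=17: θ=350.5° here. β=83.1, B=92.6. 17·83.1/92.6 = 15.2559 → s = 16.2559

16.2559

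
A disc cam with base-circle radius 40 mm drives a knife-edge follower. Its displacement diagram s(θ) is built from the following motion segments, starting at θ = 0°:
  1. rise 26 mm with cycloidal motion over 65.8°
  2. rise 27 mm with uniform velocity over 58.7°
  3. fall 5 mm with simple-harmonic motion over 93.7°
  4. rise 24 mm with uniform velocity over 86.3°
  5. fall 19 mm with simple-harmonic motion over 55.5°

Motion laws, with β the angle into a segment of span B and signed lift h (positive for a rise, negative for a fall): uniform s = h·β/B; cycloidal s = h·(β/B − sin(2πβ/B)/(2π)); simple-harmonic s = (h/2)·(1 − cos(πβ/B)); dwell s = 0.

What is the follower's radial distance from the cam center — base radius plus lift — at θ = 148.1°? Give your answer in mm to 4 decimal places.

seg 1 [0°–65.8°] cycloidal, h=26: full span → s += 26 → s = 26.0000
seg 2 [65.8°–124.5°] uniform, h=27: full span → s += 27 → s = 53.0000
seg 3 [124.5°–218.2°] simple-harmonic, h=-5: θ=148.1° here. β=23.6, B=93.7. -5/2·(1 − cos(π·0.2519)) = -0.7426 → s = 52.2574
radial distance = base radius + s = 40 + 52.2574 = 92.2574

92.2574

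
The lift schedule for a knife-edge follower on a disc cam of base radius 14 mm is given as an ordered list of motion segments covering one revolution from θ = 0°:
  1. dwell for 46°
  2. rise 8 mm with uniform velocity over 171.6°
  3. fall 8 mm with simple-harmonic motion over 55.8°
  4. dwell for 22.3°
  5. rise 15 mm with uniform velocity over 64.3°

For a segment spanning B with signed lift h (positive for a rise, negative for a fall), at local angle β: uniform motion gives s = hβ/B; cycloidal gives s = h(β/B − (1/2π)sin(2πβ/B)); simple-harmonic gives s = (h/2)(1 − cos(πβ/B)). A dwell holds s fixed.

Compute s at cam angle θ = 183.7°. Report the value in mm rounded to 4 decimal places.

seg 1 [0°–46°] dwell: s stays 0.0000
seg 2 [46°–217.6°] uniform, h=8: θ=183.7° here. β=137.7, B=171.6. 8·137.7/171.6 = 6.4196 → s = 6.4196

6.4196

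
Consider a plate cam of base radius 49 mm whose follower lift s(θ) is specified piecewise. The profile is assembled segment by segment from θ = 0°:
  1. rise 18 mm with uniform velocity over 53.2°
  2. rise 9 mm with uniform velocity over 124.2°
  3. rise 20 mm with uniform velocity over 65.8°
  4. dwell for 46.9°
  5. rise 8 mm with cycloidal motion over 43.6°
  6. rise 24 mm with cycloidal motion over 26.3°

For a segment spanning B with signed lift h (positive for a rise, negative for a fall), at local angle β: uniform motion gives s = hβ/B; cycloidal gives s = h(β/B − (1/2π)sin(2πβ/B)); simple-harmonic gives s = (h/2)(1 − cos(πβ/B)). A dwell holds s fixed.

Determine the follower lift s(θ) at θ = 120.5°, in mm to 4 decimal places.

seg 1 [0°–53.2°] uniform, h=18: full span → s += 18 → s = 18.0000
seg 2 [53.2°–177.4°] uniform, h=9: θ=120.5° here. β=67.3, B=124.2. 9·67.3/124.2 = 4.8768 → s = 22.8768

22.8768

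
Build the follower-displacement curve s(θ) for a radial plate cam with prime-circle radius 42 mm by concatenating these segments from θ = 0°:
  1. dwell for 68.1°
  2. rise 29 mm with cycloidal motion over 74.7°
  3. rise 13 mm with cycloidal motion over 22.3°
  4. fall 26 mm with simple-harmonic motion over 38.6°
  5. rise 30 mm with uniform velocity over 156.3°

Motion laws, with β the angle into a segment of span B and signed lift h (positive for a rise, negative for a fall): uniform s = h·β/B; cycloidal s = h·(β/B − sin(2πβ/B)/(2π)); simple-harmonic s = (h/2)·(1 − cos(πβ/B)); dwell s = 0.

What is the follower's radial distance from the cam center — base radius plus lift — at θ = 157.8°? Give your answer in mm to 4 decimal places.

seg 1 [0°–68.1°] dwell: s stays 0.0000
seg 2 [68.1°–142.8°] cycloidal, h=29: full span → s += 29 → s = 29.0000
seg 3 [142.8°–165.1°] cycloidal, h=13: θ=157.8° here. β=15, B=22.3. 13·(0.6726 − sin(2π·0.6726)/(2π)) = 10.5738 → s = 39.5738
radial distance = base radius + s = 42 + 39.5738 = 81.5738

81.5738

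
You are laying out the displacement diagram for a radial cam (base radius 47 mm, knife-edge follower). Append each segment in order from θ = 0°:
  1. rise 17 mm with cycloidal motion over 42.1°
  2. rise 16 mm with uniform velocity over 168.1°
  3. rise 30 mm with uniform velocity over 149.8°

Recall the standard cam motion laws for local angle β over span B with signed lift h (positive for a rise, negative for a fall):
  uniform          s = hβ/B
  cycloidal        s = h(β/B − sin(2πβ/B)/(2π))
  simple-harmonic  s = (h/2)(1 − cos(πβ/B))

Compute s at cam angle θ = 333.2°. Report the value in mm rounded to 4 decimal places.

seg 1 [0°–42.1°] cycloidal, h=17: full span → s += 17 → s = 17.0000
seg 2 [42.1°–210.2°] uniform, h=16: full span → s += 16 → s = 33.0000
seg 3 [210.2°–360°] uniform, h=30: θ=333.2° here. β=123, B=149.8. 30·123/149.8 = 24.6328 → s = 57.6328

57.6328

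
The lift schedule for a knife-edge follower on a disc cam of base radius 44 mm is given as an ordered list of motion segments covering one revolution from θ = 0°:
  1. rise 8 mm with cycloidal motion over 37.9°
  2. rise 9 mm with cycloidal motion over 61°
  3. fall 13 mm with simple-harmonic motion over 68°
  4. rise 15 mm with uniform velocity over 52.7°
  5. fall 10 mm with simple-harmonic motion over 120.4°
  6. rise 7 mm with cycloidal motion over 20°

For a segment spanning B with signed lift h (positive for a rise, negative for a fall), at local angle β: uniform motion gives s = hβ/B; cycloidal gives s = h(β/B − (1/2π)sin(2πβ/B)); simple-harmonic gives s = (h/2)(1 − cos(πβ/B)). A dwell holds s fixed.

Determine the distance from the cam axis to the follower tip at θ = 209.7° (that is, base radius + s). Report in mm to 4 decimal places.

seg 1 [0°–37.9°] cycloidal, h=8: full span → s += 8 → s = 8.0000
seg 2 [37.9°–98.9°] cycloidal, h=9: full span → s += 9 → s = 17.0000
seg 3 [98.9°–166.9°] simple-harmonic, h=-13: full span → s += -13 → s = 4.0000
seg 4 [166.9°–219.6°] uniform, h=15: θ=209.7° here. β=42.8, B=52.7. 15·42.8/52.7 = 12.1822 → s = 16.1822
radial distance = base radius + s = 44 + 16.1822 = 60.1822

60.1822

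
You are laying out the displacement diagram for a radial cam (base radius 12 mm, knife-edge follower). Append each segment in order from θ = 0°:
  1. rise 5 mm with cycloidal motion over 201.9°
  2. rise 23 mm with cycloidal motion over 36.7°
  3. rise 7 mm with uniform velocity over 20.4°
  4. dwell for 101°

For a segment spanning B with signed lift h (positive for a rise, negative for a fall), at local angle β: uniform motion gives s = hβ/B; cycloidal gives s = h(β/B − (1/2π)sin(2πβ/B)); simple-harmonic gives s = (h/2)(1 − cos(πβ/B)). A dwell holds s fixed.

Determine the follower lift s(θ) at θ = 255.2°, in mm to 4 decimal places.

seg 1 [0°–201.9°] cycloidal, h=5: full span → s += 5 → s = 5.0000
seg 2 [201.9°–238.6°] cycloidal, h=23: full span → s += 23 → s = 28.0000
seg 3 [238.6°–259°] uniform, h=7: θ=255.2° here. β=16.6, B=20.4. 7·16.6/20.4 = 5.6961 → s = 33.6961

33.6961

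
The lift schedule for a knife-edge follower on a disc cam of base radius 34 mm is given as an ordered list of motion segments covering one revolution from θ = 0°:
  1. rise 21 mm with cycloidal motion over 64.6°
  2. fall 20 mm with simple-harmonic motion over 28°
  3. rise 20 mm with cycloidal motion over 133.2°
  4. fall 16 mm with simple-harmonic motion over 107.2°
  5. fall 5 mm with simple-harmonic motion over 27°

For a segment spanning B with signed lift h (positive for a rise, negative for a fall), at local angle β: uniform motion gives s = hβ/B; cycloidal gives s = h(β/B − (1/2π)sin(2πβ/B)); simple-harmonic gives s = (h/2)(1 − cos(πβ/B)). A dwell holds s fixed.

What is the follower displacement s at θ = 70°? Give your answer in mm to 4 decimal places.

seg 1 [0°–64.6°] cycloidal, h=21: full span → s += 21 → s = 21.0000
seg 2 [64.6°–92.6°] simple-harmonic, h=-20: θ=70° here. β=5.4, B=28. -20/2·(1 − cos(π·0.1929)) = -1.7800 → s = 19.2200

19.2200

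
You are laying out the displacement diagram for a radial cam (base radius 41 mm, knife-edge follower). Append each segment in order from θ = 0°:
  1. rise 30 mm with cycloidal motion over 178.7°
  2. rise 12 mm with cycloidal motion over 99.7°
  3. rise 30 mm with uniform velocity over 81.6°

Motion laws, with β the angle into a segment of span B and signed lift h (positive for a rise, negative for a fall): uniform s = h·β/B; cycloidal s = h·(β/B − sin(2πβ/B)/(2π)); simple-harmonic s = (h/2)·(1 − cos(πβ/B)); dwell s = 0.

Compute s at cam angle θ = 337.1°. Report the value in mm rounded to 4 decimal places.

seg 1 [0°–178.7°] cycloidal, h=30: full span → s += 30 → s = 30.0000
seg 2 [178.7°–278.4°] cycloidal, h=12: full span → s += 12 → s = 42.0000
seg 3 [278.4°–360°] uniform, h=30: θ=337.1° here. β=58.7, B=81.6. 30·58.7/81.6 = 21.5809 → s = 63.5809

63.5809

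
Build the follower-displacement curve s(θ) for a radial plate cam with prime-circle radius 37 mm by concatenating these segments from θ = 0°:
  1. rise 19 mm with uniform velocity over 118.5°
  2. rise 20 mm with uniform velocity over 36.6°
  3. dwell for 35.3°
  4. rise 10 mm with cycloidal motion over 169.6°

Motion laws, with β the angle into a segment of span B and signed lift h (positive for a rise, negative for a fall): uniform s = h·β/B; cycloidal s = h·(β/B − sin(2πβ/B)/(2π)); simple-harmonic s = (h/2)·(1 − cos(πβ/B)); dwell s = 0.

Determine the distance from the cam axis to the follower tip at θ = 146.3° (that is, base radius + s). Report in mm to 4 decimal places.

seg 1 [0°–118.5°] uniform, h=19: full span → s += 19 → s = 19.0000
seg 2 [118.5°–155.1°] uniform, h=20: θ=146.3° here. β=27.8, B=36.6. 20·27.8/36.6 = 15.1913 → s = 34.1913
radial distance = base radius + s = 37 + 34.1913 = 71.1913

71.1913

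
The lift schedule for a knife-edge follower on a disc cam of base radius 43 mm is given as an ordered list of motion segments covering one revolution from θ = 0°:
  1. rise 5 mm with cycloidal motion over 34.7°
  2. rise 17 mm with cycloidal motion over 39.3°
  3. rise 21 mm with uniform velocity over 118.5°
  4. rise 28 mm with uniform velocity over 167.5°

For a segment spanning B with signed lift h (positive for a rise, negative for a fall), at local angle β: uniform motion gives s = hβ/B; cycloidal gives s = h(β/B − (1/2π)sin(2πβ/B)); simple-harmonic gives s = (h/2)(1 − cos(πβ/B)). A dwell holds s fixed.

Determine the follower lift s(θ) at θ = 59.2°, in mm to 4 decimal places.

seg 1 [0°–34.7°] cycloidal, h=5: full span → s += 5 → s = 5.0000
seg 2 [34.7°–74°] cycloidal, h=17: θ=59.2° here. β=24.5, B=39.3. 17·(0.6234 − sin(2π·0.6234)/(2π)) = 12.4919 → s = 17.4919

17.4919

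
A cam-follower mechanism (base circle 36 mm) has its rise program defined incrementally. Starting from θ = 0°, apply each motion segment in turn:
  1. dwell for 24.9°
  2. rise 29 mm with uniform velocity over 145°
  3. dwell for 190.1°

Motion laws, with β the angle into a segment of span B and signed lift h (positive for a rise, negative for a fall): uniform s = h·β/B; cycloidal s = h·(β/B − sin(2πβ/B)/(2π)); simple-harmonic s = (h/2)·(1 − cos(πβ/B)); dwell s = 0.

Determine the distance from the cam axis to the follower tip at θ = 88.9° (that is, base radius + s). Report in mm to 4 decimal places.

seg 1 [0°–24.9°] dwell: s stays 0.0000
seg 2 [24.9°–169.9°] uniform, h=29: θ=88.9° here. β=64, B=145. 29·64/145 = 12.8000 → s = 12.8000
radial distance = base radius + s = 36 + 12.8000 = 48.8000

48.8000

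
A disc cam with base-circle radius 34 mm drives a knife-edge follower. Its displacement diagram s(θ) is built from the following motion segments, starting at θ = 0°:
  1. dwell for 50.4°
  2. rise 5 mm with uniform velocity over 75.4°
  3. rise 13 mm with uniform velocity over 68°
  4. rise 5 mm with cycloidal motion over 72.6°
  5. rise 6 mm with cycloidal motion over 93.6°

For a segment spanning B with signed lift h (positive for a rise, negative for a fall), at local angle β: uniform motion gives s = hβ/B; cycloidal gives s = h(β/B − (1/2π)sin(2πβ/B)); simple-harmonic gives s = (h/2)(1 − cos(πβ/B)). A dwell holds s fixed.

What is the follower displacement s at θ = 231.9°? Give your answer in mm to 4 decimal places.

seg 1 [0°–50.4°] dwell: s stays 0.0000
seg 2 [50.4°–125.8°] uniform, h=5: full span → s += 5 → s = 5.0000
seg 3 [125.8°–193.8°] uniform, h=13: full span → s += 13 → s = 18.0000
seg 4 [193.8°–266.4°] cycloidal, h=5: θ=231.9° here. β=38.1, B=72.6. 5·(0.5248 − sin(2π·0.5248)/(2π)) = 2.7474 → s = 20.7474

20.7474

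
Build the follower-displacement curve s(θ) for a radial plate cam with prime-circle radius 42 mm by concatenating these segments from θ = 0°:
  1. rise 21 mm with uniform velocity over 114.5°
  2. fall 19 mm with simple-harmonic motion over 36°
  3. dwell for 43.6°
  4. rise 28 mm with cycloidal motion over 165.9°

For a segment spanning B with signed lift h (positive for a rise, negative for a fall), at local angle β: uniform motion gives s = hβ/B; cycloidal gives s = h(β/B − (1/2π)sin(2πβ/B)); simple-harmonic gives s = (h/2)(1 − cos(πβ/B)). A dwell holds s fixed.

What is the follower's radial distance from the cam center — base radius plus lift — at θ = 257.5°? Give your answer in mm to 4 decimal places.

seg 1 [0°–114.5°] uniform, h=21: full span → s += 21 → s = 21.0000
seg 2 [114.5°–150.5°] simple-harmonic, h=-19: full span → s += -19 → s = 2.0000
seg 3 [150.5°–194.1°] dwell: s stays 2.0000
seg 4 [194.1°–360°] cycloidal, h=28: θ=257.5° here. β=63.4, B=165.9. 28·(0.3822 − sin(2π·0.3822)/(2π)) = 7.6942 → s = 9.6942
radial distance = base radius + s = 42 + 9.6942 = 51.6942

51.6942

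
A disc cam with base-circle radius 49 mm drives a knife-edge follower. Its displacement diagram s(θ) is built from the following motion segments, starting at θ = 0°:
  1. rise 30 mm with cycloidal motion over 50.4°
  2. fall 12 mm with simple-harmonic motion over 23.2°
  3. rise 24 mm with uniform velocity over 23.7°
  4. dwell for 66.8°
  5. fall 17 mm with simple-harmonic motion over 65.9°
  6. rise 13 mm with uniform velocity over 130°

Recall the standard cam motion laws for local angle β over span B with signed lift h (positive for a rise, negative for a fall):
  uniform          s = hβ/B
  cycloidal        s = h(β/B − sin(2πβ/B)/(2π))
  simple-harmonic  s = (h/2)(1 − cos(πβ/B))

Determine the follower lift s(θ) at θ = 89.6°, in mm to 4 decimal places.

seg 1 [0°–50.4°] cycloidal, h=30: full span → s += 30 → s = 30.0000
seg 2 [50.4°–73.6°] simple-harmonic, h=-12: full span → s += -12 → s = 18.0000
seg 3 [73.6°–97.3°] uniform, h=24: θ=89.6° here. β=16, B=23.7. 24·16/23.7 = 16.2025 → s = 34.2025

34.2025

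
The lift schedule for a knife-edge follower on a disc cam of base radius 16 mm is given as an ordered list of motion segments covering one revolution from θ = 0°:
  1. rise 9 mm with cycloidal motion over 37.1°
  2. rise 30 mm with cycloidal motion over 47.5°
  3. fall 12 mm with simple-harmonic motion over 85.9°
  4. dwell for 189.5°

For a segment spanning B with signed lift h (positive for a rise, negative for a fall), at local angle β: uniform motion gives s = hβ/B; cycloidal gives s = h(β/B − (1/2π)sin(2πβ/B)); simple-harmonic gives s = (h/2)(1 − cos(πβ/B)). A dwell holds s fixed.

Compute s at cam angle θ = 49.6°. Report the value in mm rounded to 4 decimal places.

seg 1 [0°–37.1°] cycloidal, h=9: full span → s += 9 → s = 9.0000
seg 2 [37.1°–84.6°] cycloidal, h=30: θ=49.6° here. β=12.5, B=47.5. 30·(0.2632 − sin(2π·0.2632)/(2π)) = 3.1364 → s = 12.1364

12.1364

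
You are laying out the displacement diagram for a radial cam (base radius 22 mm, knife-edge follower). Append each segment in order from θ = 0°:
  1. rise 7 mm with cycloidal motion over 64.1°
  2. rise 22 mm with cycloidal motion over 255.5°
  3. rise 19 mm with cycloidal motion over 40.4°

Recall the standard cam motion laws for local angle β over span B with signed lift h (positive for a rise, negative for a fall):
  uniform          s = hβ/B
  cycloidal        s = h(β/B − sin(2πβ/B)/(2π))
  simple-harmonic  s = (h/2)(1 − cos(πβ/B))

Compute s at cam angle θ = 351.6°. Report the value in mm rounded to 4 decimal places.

seg 1 [0°–64.1°] cycloidal, h=7: full span → s += 7 → s = 7.0000
seg 2 [64.1°–319.6°] cycloidal, h=22: full span → s += 22 → s = 29.0000
seg 3 [319.6°–360°] cycloidal, h=19: θ=351.6° here. β=32, B=40.4. 19·(0.7921 − sin(2π·0.7921)/(2π)) = 17.9684 → s = 46.9684

46.9684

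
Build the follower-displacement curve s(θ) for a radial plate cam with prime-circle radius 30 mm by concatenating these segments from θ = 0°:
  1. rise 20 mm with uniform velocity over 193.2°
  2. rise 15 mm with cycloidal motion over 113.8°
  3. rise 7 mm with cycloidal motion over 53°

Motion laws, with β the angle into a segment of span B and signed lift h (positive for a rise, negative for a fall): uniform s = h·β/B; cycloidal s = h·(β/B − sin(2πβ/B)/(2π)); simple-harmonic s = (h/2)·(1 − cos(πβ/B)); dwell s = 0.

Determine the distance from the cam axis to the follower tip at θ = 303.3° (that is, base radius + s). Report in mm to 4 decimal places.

seg 1 [0°–193.2°] uniform, h=20: full span → s += 20 → s = 20.0000
seg 2 [193.2°–307°] cycloidal, h=15: θ=303.3° here. β=110.1, B=113.8. 15·(0.9675 − sin(2π·0.9675)/(2π)) = 14.9966 → s = 34.9966
radial distance = base radius + s = 30 + 34.9966 = 64.9966

64.9966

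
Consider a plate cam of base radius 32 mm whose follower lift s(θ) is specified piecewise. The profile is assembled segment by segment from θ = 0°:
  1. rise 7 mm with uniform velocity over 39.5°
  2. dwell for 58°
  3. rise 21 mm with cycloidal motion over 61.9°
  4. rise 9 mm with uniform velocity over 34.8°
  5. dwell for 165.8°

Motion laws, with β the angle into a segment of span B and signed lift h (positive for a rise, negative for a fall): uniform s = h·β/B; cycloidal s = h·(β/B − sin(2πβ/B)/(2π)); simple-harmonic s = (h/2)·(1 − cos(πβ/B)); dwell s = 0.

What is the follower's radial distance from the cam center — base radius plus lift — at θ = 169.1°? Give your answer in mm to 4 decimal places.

seg 1 [0°–39.5°] uniform, h=7: full span → s += 7 → s = 7.0000
seg 2 [39.5°–97.5°] dwell: s stays 7.0000
seg 3 [97.5°–159.4°] cycloidal, h=21: full span → s += 21 → s = 28.0000
seg 4 [159.4°–194.2°] uniform, h=9: θ=169.1° here. β=9.7, B=34.8. 9·9.7/34.8 = 2.5086 → s = 30.5086
radial distance = base radius + s = 32 + 30.5086 = 62.5086

62.5086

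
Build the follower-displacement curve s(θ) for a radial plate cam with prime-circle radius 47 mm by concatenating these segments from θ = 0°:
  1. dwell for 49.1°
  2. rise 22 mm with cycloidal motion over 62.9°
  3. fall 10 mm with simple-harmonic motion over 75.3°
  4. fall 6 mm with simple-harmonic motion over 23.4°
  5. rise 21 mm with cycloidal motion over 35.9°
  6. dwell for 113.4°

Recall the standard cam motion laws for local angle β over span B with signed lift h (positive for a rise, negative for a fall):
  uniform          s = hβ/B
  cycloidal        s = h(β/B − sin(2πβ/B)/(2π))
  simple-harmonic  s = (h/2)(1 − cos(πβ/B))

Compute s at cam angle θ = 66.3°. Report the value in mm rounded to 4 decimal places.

seg 1 [0°–49.1°] dwell: s stays 0.0000
seg 2 [49.1°–112°] cycloidal, h=22: θ=66.3° here. β=17.2, B=62.9. 22·(0.2734 − sin(2π·0.2734)/(2π)) = 2.5524 → s = 2.5524

2.5524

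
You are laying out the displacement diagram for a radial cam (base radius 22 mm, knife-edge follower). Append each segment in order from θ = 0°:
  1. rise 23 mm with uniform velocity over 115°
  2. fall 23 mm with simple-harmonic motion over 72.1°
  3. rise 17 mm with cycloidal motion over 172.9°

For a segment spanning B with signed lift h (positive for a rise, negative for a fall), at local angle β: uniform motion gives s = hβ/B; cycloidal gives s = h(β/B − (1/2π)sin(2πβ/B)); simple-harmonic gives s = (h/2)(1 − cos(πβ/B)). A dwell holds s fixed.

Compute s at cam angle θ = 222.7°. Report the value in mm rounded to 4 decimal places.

seg 1 [0°–115°] uniform, h=23: full span → s += 23 → s = 23.0000
seg 2 [115°–187.1°] simple-harmonic, h=-23: full span → s += -23 → s = 0.0000
seg 3 [187.1°–360°] cycloidal, h=17: θ=222.7° here. β=35.6, B=172.9. 17·(0.2059 − sin(2π·0.2059)/(2π)) = 0.8979 → s = 0.8979

0.8979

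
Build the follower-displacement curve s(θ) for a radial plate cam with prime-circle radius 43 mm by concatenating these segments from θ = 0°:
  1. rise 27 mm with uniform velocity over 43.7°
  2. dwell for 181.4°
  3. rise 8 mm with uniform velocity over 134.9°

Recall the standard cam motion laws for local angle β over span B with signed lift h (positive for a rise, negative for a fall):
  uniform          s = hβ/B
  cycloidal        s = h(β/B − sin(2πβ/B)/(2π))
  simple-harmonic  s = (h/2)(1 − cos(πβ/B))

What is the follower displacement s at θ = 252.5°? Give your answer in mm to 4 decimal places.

seg 1 [0°–43.7°] uniform, h=27: full span → s += 27 → s = 27.0000
seg 2 [43.7°–225.1°] dwell: s stays 27.0000
seg 3 [225.1°–360°] uniform, h=8: θ=252.5° here. β=27.4, B=134.9. 8·27.4/134.9 = 1.6249 → s = 28.6249

28.6249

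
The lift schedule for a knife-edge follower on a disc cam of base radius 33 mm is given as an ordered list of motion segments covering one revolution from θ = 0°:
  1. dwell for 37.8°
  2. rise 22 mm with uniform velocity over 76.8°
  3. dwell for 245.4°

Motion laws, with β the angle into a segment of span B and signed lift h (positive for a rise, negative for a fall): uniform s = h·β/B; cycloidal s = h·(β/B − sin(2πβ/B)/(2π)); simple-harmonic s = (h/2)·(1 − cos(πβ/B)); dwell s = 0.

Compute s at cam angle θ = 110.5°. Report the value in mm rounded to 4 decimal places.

seg 1 [0°–37.8°] dwell: s stays 0.0000
seg 2 [37.8°–114.6°] uniform, h=22: θ=110.5° here. β=72.7, B=76.8. 22·72.7/76.8 = 20.8255 → s = 20.8255

20.8255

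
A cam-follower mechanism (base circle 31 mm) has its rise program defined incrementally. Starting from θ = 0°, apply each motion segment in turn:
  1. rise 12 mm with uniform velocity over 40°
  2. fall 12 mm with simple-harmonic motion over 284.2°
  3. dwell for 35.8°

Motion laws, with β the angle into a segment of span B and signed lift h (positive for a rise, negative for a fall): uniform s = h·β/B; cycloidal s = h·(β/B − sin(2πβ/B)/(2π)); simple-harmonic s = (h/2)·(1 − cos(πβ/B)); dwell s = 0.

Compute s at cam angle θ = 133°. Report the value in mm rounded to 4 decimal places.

seg 1 [0°–40°] uniform, h=12: full span → s += 12 → s = 12.0000
seg 2 [40°–324.2°] simple-harmonic, h=-12: θ=133° here. β=93, B=284.2. -12/2·(1 − cos(π·0.3272)) = -2.9010 → s = 9.0990

9.0990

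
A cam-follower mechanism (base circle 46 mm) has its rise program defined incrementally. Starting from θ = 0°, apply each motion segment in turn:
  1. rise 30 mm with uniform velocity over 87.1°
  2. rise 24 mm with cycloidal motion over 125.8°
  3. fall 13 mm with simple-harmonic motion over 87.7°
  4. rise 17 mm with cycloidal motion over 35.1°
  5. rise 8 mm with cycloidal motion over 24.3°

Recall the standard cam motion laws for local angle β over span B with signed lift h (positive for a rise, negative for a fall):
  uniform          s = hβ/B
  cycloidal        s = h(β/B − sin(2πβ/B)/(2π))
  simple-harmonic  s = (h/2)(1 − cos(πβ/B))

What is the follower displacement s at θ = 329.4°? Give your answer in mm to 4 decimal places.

seg 1 [0°–87.1°] uniform, h=30: full span → s += 30 → s = 30.0000
seg 2 [87.1°–212.9°] cycloidal, h=24: full span → s += 24 → s = 54.0000
seg 3 [212.9°–300.6°] simple-harmonic, h=-13: full span → s += -13 → s = 41.0000
seg 4 [300.6°–335.7°] cycloidal, h=17: θ=329.4° here. β=28.8, B=35.1. 17·(0.8205 − sin(2π·0.8205)/(2π)) = 16.3931 → s = 57.3931

57.3931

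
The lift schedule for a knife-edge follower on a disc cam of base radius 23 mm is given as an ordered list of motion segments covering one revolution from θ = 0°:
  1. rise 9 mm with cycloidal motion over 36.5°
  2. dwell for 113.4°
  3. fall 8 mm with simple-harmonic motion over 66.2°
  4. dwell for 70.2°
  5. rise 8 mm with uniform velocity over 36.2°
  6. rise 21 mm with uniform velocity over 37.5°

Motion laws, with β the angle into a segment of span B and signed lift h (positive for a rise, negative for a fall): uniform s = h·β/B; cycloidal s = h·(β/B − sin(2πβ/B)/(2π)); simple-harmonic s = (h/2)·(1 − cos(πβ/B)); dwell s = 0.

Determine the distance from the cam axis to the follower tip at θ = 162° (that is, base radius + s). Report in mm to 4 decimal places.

seg 1 [0°–36.5°] cycloidal, h=9: full span → s += 9 → s = 9.0000
seg 2 [36.5°–149.9°] dwell: s stays 9.0000
seg 3 [149.9°–216.1°] simple-harmonic, h=-8: θ=162° here. β=12.1, B=66.2. -8/2·(1 − cos(π·0.1828)) = -0.6415 → s = 8.3585
radial distance = base radius + s = 23 + 8.3585 = 31.3585

31.3585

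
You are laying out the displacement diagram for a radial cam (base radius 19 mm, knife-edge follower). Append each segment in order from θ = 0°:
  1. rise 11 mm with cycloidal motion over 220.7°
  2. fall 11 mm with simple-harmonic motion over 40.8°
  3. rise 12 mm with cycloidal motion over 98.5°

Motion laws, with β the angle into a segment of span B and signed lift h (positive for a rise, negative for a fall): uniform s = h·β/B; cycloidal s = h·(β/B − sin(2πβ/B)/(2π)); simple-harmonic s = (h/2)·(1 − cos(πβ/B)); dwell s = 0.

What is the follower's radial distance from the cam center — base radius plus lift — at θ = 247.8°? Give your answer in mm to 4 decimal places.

seg 1 [0°–220.7°] cycloidal, h=11: full span → s += 11 → s = 11.0000
seg 2 [220.7°–261.5°] simple-harmonic, h=-11: θ=247.8° here. β=27.1, B=40.8. -11/2·(1 − cos(π·0.6642)) = -8.2132 → s = 2.7868
radial distance = base radius + s = 19 + 2.7868 = 21.7868

21.7868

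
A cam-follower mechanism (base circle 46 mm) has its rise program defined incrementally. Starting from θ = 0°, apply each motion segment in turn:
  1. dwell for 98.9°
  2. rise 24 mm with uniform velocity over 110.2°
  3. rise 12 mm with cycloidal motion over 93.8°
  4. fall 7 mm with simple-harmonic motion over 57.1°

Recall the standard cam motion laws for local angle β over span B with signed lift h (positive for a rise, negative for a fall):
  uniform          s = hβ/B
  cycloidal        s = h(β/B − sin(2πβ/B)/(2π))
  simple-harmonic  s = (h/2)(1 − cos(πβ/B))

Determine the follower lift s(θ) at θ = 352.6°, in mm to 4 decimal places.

seg 1 [0°–98.9°] dwell: s stays 0.0000
seg 2 [98.9°–209.1°] uniform, h=24: full span → s += 24 → s = 24.0000
seg 3 [209.1°–302.9°] cycloidal, h=12: full span → s += 12 → s = 36.0000
seg 4 [302.9°–360°] simple-harmonic, h=-7: θ=352.6° here. β=49.7, B=57.1. -7/2·(1 − cos(π·0.8704)) = -6.7139 → s = 29.2861

29.2861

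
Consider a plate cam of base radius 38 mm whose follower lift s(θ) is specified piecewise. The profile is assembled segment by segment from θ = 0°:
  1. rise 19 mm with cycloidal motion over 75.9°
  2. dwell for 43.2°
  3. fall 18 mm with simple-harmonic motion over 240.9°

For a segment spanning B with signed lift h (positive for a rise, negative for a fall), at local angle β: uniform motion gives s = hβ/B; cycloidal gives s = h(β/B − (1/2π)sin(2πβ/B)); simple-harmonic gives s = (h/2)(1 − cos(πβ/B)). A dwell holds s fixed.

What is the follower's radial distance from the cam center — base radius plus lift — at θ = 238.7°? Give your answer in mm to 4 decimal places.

seg 1 [0°–75.9°] cycloidal, h=19: full span → s += 19 → s = 19.0000
seg 2 [75.9°–119.1°] dwell: s stays 19.0000
seg 3 [119.1°–360°] simple-harmonic, h=-18: θ=238.7° here. β=119.6, B=240.9. -18/2·(1 − cos(π·0.4965)) = -8.9002 → s = 10.0998
radial distance = base radius + s = 38 + 10.0998 = 48.0998

48.0998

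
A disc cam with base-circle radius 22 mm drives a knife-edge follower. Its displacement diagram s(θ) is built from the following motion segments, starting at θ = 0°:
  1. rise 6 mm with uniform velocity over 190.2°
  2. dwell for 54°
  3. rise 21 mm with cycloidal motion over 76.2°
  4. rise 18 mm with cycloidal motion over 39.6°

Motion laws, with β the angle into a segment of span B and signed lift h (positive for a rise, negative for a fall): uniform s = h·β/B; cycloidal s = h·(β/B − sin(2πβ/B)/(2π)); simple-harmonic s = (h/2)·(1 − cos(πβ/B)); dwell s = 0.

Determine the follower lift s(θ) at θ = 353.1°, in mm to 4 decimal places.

seg 1 [0°–190.2°] uniform, h=6: full span → s += 6 → s = 6.0000
seg 2 [190.2°–244.2°] dwell: s stays 6.0000
seg 3 [244.2°–320.4°] cycloidal, h=21: full span → s += 21 → s = 27.0000
seg 4 [320.4°–360°] cycloidal, h=18: θ=353.1° here. β=32.7, B=39.6. 18·(0.8258 − sin(2π·0.8258)/(2π)) = 17.4100 → s = 44.4100

44.4100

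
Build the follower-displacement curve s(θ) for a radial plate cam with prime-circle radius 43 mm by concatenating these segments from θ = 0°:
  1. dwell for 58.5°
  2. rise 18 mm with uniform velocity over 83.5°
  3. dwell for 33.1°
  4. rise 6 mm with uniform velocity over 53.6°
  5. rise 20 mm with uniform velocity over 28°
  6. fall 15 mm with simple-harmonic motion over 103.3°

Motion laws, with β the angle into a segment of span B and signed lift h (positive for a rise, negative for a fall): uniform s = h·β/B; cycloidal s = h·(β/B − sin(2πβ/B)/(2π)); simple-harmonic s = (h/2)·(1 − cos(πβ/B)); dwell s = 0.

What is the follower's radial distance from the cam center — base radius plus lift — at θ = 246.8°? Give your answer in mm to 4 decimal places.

seg 1 [0°–58.5°] dwell: s stays 0.0000
seg 2 [58.5°–142°] uniform, h=18: full span → s += 18 → s = 18.0000
seg 3 [142°–175.1°] dwell: s stays 18.0000
seg 4 [175.1°–228.7°] uniform, h=6: full span → s += 6 → s = 24.0000
seg 5 [228.7°–256.7°] uniform, h=20: θ=246.8° here. β=18.1, B=28. 20·18.1/28 = 12.9286 → s = 36.9286
radial distance = base radius + s = 43 + 36.9286 = 79.9286

79.9286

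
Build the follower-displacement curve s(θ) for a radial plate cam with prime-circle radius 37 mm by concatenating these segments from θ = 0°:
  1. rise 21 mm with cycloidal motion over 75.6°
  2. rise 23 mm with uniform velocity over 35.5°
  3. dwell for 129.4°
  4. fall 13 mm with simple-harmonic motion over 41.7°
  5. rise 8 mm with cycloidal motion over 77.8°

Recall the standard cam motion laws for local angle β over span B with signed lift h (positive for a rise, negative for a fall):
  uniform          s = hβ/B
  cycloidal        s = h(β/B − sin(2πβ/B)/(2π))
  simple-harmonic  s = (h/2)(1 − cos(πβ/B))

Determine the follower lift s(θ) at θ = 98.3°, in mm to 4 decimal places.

seg 1 [0°–75.6°] cycloidal, h=21: full span → s += 21 → s = 21.0000
seg 2 [75.6°–111.1°] uniform, h=23: θ=98.3° here. β=22.7, B=35.5. 23·22.7/35.5 = 14.7070 → s = 35.7070

35.7070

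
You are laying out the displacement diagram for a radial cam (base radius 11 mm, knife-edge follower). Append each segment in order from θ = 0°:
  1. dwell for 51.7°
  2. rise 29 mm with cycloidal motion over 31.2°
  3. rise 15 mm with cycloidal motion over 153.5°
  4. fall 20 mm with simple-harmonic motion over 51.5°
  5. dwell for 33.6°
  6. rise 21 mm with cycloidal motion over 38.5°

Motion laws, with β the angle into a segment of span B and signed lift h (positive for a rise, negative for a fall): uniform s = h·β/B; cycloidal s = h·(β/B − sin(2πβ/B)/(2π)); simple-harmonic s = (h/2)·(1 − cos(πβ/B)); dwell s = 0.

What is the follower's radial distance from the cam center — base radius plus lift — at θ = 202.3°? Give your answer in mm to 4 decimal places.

seg 1 [0°–51.7°] dwell: s stays 0.0000
seg 2 [51.7°–82.9°] cycloidal, h=29: full span → s += 29 → s = 29.0000
seg 3 [82.9°–236.4°] cycloidal, h=15: θ=202.3° here. β=119.4, B=153.5. 15·(0.7779 − sin(2π·0.7779)/(2π)) = 14.0186 → s = 43.0186
radial distance = base radius + s = 11 + 43.0186 = 54.0186

54.0186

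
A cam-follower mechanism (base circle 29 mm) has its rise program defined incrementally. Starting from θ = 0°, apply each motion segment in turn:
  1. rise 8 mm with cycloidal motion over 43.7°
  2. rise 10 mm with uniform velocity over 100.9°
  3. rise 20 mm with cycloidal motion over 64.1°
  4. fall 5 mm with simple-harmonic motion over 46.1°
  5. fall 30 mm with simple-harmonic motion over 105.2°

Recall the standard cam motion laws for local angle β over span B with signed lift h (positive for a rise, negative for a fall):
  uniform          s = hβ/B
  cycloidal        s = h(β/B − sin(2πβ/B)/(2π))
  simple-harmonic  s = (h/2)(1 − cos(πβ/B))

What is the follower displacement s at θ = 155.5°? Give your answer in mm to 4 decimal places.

seg 1 [0°–43.7°] cycloidal, h=8: full span → s += 8 → s = 8.0000
seg 2 [43.7°–144.6°] uniform, h=10: full span → s += 10 → s = 18.0000
seg 3 [144.6°–208.7°] cycloidal, h=20: θ=155.5° here. β=10.9, B=64.1. 20·(0.1700 − sin(2π·0.1700)/(2π)) = 0.6111 → s = 18.6111

18.6111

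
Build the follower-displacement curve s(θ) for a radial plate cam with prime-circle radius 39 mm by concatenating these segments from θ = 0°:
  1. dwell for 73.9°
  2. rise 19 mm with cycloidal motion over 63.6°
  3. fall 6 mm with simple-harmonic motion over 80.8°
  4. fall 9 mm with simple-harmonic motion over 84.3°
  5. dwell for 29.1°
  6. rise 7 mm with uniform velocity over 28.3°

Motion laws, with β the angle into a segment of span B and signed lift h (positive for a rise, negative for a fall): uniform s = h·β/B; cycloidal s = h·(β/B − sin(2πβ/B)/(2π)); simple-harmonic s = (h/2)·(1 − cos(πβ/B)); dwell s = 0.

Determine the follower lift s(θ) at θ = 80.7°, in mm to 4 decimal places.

seg 1 [0°–73.9°] dwell: s stays 0.0000
seg 2 [73.9°–137.5°] cycloidal, h=19: θ=80.7° here. β=6.8, B=63.6. 19·(0.1069 − sin(2π·0.1069)/(2π)) = 0.1494 → s = 0.1494

0.1494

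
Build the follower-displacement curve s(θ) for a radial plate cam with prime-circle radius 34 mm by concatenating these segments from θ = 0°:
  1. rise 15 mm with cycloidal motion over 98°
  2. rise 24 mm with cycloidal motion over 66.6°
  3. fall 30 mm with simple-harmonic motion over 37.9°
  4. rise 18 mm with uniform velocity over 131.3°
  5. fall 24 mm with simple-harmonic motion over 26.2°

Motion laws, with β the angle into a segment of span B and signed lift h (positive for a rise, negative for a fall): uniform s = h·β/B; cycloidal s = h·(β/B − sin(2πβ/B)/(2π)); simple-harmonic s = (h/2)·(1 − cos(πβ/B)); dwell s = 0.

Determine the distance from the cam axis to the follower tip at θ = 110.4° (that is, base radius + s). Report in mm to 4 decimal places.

seg 1 [0°–98°] cycloidal, h=15: full span → s += 15 → s = 15.0000
seg 2 [98°–164.6°] cycloidal, h=24: θ=110.4° here. β=12.4, B=66.6. 24·(0.1862 − sin(2π·0.1862)/(2π)) = 0.9517 → s = 15.9517
radial distance = base radius + s = 34 + 15.9517 = 49.9517

49.9517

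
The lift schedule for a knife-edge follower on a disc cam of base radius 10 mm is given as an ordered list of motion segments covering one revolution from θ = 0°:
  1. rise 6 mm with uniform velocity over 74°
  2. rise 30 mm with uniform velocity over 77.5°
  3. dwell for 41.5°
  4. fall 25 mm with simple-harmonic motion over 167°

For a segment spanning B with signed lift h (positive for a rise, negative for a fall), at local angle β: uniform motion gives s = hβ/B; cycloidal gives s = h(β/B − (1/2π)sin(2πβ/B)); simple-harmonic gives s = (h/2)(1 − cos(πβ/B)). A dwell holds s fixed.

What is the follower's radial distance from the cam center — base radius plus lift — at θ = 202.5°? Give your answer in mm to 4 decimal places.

seg 1 [0°–74°] uniform, h=6: full span → s += 6 → s = 6.0000
seg 2 [74°–151.5°] uniform, h=30: full span → s += 30 → s = 36.0000
seg 3 [151.5°–193°] dwell: s stays 36.0000
seg 4 [193°–360°] simple-harmonic, h=-25: θ=202.5° here. β=9.5, B=167. -25/2·(1 − cos(π·0.0569)) = -0.1991 → s = 35.8009
radial distance = base radius + s = 10 + 35.8009 = 45.8009

45.8009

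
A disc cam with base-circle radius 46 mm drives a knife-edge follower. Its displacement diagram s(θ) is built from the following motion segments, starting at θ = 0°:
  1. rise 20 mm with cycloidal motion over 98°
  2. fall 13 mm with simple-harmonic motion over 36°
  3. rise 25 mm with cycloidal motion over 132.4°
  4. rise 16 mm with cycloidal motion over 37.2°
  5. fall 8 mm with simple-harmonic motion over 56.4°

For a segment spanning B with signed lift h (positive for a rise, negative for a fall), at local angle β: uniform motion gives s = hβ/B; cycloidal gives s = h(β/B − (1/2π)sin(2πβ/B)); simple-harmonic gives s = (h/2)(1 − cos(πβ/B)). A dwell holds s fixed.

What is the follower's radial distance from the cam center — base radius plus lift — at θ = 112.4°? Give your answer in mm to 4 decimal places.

seg 1 [0°–98°] cycloidal, h=20: full span → s += 20 → s = 20.0000
seg 2 [98°–134°] simple-harmonic, h=-13: θ=112.4° here. β=14.4, B=36. -13/2·(1 − cos(π·0.4000)) = -4.4914 → s = 15.5086
radial distance = base radius + s = 46 + 15.5086 = 61.5086

61.5086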